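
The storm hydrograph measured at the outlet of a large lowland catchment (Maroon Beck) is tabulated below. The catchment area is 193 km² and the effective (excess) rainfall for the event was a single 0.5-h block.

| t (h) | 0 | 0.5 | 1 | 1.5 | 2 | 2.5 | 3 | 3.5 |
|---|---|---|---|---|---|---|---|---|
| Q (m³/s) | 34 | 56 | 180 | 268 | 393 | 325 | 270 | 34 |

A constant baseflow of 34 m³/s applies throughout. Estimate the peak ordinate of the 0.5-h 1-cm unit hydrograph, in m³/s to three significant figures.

U_p ≈ 299 m³/s

Direct runoff: 0.0, 22.0, 146.0, 234.0, 359.0, 291.0, 236.0, 0.0 m³/s; ΣQ_DR = 1288 m³/s, peak = 359.0 m³/s.
Runoff depth d = ΣQ_DR·Δt / A = 1288 × 1800 / (193 km²) = 12.01 mm.
The 1-cm UH is the DRH scaled by (10 mm)/d, so U_p = 359.0 × 10/12.01 = 299 m³/s.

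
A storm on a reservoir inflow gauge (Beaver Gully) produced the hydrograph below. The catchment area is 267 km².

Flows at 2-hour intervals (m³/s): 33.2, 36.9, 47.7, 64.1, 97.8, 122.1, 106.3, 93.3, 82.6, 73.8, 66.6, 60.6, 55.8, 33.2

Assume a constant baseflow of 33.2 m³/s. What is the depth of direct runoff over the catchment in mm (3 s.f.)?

Direct runoff: 0.0, 3.7, 14.5, 30.9, 64.6, 88.9, 73.1, 60.1, 49.4, 40.6, 33.4, 27.4, 22.6, 0.0 m³/s; ΣQ_DR = 509.2 m³/s.
V = ΣQ_DR · Δt = 509.2 × 7200 s = 3.666 × 10^6 m³.
Over A = 267 km², depth = V / A = 13.7 mm.

d ≈ 13.7 mm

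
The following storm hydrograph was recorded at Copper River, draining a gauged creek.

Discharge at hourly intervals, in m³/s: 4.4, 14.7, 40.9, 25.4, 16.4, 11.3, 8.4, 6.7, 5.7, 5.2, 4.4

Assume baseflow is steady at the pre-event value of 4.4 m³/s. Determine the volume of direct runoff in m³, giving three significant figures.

V ≈ 3.42 × 10^5 m³

Direct-runoff ordinates (Q − Q_b): 0.0, 10.3, 36.5, 21.0, 12.0, 6.9, 4.0, 2.3, 1.3, 0.8, 0.0 m³/s.
ΣQ_DR = 95.10 m³/s.
With Δt = 1 h = 3600 s, V = ΣQ_DR · Δt = 95.10 × 3600 = 3.42 × 10^5 m³.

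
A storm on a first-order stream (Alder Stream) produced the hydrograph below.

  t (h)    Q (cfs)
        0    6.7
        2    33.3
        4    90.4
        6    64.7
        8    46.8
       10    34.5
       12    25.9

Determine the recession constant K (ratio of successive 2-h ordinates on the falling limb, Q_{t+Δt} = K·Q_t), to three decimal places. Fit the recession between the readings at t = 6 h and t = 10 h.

Using the recession-limb readings at t = 6 h and t = 10 h: Q falls from 64.7 to 34.5 cfs over 2 intervals.
K = (Q₂/Q₁)^(1/2) = (34.5/64.7)^(1/2) = 0.730.

K ≈ 0.730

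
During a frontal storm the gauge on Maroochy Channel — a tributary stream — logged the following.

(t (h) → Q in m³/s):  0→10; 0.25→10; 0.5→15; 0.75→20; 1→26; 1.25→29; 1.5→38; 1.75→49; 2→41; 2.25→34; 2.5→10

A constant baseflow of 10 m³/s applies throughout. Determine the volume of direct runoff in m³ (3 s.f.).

Direct-runoff ordinates (Q − Q_b): 0.0, 0.0, 5.0, 10.0, 16.0, 19.0, 28.0, 39.0, 31.0, 24.0, 0.0 m³/s.
ΣQ_DR = 172.0 m³/s.
With Δt = 0.25 h = 900 s, V = ΣQ_DR · Δt = 172.0 × 900 = 1.55 × 10^5 m³.

V ≈ 1.55 × 10^5 m³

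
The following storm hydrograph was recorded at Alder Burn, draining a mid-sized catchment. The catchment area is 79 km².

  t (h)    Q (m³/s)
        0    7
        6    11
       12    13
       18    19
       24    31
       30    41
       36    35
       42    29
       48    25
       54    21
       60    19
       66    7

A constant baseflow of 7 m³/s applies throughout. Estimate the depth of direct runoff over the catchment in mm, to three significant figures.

Direct runoff: 0.0, 4.0, 6.0, 12.0, 24.0, 34.0, 28.0, 22.0, 18.0, 14.0, 12.0, 0.0 m³/s; ΣQ_DR = 174.0 m³/s.
V = ΣQ_DR · Δt = 174.0 × 21600 s = 3.758 × 10^6 m³.
Over A = 79 km², depth = V / A = 47.6 mm.

d ≈ 47.6 mm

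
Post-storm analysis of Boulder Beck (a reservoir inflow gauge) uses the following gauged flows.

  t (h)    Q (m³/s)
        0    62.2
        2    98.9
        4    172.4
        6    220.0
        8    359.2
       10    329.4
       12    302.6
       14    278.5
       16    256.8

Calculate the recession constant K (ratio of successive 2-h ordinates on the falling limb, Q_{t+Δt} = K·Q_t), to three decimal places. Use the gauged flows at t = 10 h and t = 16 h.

Using the recession-limb readings at t = 10 h and t = 16 h: Q falls from 329.4 to 256.8 m³/s over 3 intervals.
K = (Q₂/Q₁)^(1/3) = (256.8/329.4)^(1/3) = 0.920.

K ≈ 0.920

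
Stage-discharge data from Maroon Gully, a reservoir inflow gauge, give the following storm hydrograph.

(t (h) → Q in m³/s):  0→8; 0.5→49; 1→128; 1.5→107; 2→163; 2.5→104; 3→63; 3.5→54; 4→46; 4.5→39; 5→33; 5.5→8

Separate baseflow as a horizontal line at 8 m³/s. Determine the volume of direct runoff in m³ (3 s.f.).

Direct-runoff ordinates (Q − Q_b): 0.0, 41.0, 120.0, 99.0, 155.0, 96.0, 55.0, 46.0, 38.0, 31.0, 25.0, 0.0 m³/s.
ΣQ_DR = 706.0 m³/s.
With Δt = 0.5 h = 1800 s, V = ΣQ_DR · Δt = 706.0 × 1800 = 1.27 × 10^6 m³.

V ≈ 1.27 × 10^6 m³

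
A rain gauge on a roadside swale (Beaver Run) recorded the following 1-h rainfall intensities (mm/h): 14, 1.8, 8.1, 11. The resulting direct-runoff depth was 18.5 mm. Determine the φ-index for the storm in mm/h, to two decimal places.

Only the 3 blocks with intensity above φ contribute runoff: 14, 8.1, 11 mm/h.
Σ(I−φ)·Δt = d  ⇒  (14+8.1+11 − 3φ)·1 = 18.5
φ = (33.10 − 18.5/1) / 3 = 4.87 mm/h.

φ ≈ 4.87 mm/h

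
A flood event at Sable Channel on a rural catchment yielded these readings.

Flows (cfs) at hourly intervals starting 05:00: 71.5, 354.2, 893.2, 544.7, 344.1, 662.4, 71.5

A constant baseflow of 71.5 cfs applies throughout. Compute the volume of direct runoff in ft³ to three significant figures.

Direct-runoff ordinates (Q − Q_b): 0.0, 282.7, 821.7, 473.2, 272.6, 590.9, 0.0 cfs.
ΣQ_DR = 2441 cfs.
With Δt = 1 h = 3600 s, V = ΣQ_DR · Δt = 2441 × 3600 = 8.79 × 10^6 ft³.

V ≈ 8.79 × 10^6 ft³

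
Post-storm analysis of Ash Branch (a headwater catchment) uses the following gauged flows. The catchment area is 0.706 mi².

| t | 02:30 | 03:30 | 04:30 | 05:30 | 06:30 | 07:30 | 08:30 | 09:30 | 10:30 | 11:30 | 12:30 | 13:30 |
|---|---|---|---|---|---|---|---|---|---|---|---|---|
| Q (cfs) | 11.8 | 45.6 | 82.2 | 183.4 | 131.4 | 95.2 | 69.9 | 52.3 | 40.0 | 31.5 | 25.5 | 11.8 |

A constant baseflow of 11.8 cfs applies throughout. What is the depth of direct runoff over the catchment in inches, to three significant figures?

d ≈ 1.40 in

Direct runoff: 0.0, 33.8, 70.4, 171.6, 119.6, 83.4, 58.1, 40.5, 28.2, 19.7, 13.7, 0.0 cfs; ΣQ_DR = 639.0 cfs.
V = ΣQ_DR · Δt = 639.0 × 3600 s = 2.300 × 10^6 ft³.
Over A = 0.706 mi², depth = V / A = 1.40 in.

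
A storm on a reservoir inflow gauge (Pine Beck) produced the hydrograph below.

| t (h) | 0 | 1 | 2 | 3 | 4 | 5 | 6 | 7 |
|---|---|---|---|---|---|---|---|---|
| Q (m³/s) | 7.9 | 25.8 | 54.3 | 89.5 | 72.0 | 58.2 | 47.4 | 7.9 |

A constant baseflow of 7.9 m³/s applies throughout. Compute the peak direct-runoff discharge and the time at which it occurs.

Q_p = 81.6 m³/s at t = 3 h

Subtracting baseflow gives direct-runoff ordinates: 0.0, 17.9, 46.4, 81.6, 64.1, 50.3, 39.5, 0.0 m³/s.
The maximum is 81.6 m³/s, occurring at the reading for t = 3 h.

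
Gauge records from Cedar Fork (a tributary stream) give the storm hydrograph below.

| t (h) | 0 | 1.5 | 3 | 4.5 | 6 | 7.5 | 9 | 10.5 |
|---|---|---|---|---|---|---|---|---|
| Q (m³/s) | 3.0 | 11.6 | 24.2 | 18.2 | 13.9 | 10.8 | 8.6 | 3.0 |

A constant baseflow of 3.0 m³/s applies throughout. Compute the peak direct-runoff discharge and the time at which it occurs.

Q_p = 21.2 m³/s at t = 3 h

Subtracting baseflow gives direct-runoff ordinates: 0.0, 8.6, 21.2, 15.2, 10.9, 7.8, 5.6, 0.0 m³/s.
The maximum is 21.2 m³/s, occurring at the reading for t = 3 h.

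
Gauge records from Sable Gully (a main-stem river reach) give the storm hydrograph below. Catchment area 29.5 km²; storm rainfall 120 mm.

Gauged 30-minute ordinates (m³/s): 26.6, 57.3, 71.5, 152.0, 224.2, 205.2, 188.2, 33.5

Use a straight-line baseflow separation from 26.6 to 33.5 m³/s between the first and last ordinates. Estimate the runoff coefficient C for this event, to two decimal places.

C ≈ 0.37

ΣQ_DR = 718.1 m³/s; V = ΣQ_DR·Δt = 1.293 × 10^6 m³.
Runoff depth d = V / A = 43.82 mm.
C = d / P = 43.82 / 120 = 0.37.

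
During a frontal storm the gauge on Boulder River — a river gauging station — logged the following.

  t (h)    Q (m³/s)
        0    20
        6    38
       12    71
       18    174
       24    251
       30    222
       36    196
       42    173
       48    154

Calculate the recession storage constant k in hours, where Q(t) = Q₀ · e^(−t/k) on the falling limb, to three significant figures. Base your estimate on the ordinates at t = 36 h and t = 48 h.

On the falling limb, Q drops from 196 to 154 m³/s between t = 36 h and t = 48 h (Δt = 12 h).
k = −Δt / ln(Q₂/Q₁) = −12 / ln(154/196) = 49.8 h.

k ≈ 49.8 h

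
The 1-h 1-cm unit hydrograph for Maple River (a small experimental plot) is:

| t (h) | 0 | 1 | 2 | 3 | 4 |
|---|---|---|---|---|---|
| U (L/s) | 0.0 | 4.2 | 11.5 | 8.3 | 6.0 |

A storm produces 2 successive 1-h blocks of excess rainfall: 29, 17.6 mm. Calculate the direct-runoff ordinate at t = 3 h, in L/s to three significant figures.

By discrete convolution, Q_j = Σ (P_i / 10 mm) · U_{j−i}.
At t = 3 h (j=3): Q = (29/10)·8.3 + (17.6/10)·11.5 = 44.3 L/s.

Q ≈ 44.3 L/s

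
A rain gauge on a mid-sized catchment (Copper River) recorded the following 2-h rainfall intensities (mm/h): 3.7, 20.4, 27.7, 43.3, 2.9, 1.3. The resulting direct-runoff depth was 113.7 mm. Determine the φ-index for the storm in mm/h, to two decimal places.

φ ≈ 11.52 mm/h

Only the 3 blocks with intensity above φ contribute runoff: 20.4, 27.7, 43.3 mm/h.
Σ(I−φ)·Δt = d  ⇒  (20.4+27.7+43.3 − 3φ)·2 = 113.7
φ = (91.40 − 113.7/2) / 3 = 11.52 mm/h.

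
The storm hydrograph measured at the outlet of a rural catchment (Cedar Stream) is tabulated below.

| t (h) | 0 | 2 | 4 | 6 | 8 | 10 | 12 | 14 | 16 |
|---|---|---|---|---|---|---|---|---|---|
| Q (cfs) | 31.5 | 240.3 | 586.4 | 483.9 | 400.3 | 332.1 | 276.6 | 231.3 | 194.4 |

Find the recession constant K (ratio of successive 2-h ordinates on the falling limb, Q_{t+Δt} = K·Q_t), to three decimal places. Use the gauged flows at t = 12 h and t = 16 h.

Using the recession-limb readings at t = 12 h and t = 16 h: Q falls from 276.6 to 194.4 cfs over 2 intervals.
K = (Q₂/Q₁)^(1/2) = (194.4/276.6)^(1/2) = 0.838.

K ≈ 0.838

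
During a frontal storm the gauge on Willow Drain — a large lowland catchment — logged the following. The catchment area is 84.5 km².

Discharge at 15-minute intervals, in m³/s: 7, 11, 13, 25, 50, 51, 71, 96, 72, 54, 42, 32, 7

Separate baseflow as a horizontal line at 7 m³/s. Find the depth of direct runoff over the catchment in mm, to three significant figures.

Direct runoff: 0.0, 4.0, 6.0, 18.0, 43.0, 44.0, 64.0, 89.0, 65.0, 47.0, 35.0, 25.0, 0.0 m³/s; ΣQ_DR = 440.0 m³/s.
V = ΣQ_DR · Δt = 440.0 × 900 s = 3.960 × 10^5 m³.
Over A = 84.5 km², depth = V / A = 4.69 mm.

d ≈ 4.69 mm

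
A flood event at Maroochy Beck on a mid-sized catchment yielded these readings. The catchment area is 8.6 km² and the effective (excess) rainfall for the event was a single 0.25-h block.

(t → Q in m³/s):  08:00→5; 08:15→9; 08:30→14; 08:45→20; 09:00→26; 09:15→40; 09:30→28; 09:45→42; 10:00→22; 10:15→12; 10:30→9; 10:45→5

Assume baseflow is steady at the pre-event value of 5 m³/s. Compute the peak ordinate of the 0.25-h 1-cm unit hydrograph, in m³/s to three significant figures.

Direct runoff: 0.0, 4.0, 9.0, 15.0, 21.0, 35.0, 23.0, 37.0, 17.0, 7.0, 4.0, 0.0 m³/s; ΣQ_DR = 172.0 m³/s, peak = 37.0 m³/s.
Runoff depth d = ΣQ_DR·Δt / A = 172.0 × 900 / (8.6 km²) = 18.00 mm.
The 1-cm UH is the DRH scaled by (10 mm)/d, so U_p = 37.0 × 10/18.00 = 20.6 m³/s.

U_p ≈ 20.6 m³/s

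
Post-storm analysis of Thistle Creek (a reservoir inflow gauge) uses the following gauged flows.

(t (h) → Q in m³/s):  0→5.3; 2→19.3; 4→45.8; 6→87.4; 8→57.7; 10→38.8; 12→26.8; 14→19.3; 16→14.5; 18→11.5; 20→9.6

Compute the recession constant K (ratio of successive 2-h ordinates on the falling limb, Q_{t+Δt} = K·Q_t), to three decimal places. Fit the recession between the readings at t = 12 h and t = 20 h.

Using the recession-limb readings at t = 12 h and t = 20 h: Q falls from 26.8 to 9.6 m³/s over 4 intervals.
K = (Q₂/Q₁)^(1/4) = (9.6/26.8)^(1/4) = 0.774.

K ≈ 0.774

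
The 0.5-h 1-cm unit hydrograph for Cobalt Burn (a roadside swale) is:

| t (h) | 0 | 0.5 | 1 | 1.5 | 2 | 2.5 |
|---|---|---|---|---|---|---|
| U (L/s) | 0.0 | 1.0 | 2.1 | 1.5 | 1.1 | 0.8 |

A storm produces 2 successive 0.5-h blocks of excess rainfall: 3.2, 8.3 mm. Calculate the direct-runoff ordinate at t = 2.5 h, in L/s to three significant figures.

By discrete convolution, Q_j = Σ (P_i / 10 mm) · U_{j−i}.
At t = 2.5 h (j=5): Q = (3.2/10)·0.8 + (8.3/10)·1.1 = 1.17 L/s.

Q ≈ 1.17 L/s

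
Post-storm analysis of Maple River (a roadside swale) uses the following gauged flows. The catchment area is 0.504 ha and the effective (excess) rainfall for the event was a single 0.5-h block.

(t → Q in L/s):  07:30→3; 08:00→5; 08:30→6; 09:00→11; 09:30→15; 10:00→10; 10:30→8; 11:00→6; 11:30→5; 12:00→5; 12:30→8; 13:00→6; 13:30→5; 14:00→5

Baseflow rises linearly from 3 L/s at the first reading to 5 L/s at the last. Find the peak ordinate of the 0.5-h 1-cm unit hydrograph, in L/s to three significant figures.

Direct runoff: 0.00, 1.85, 2.69, 7.54, 11.38, 6.23, 4.08, 1.92, 0.77, 0.62, 3.46, 1.31, 0.15, 0.00 L/s; ΣQ_DR = 42.00 L/s, peak = 11.38 L/s.
Runoff depth d = ΣQ_DR·Δt / A = 42.00 × 1800 / (0.504 ha) = 15.00 mm.
The 1-cm UH is the DRH scaled by (10 mm)/d, so U_p = 11.38 × 10/15.00 = 7.59 L/s.

U_p ≈ 7.59 L/s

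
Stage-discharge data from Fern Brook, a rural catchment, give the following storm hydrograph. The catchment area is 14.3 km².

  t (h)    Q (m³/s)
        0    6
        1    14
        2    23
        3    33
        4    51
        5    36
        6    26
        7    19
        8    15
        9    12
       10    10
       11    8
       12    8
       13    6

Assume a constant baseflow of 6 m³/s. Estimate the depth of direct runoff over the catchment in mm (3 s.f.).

d ≈ 46.1 mm

Direct runoff: 0.0, 8.0, 17.0, 27.0, 45.0, 30.0, 20.0, 13.0, 9.0, 6.0, 4.0, 2.0, 2.0, 0.0 m³/s; ΣQ_DR = 183.0 m³/s.
V = ΣQ_DR · Δt = 183.0 × 3600 s = 6.588 × 10^5 m³.
Over A = 14.3 km², depth = V / A = 46.1 mm.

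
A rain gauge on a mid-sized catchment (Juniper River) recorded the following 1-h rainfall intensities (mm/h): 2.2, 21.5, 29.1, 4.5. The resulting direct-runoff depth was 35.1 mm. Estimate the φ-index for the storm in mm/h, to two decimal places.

φ ≈ 7.75 mm/h

Only the 2 blocks with intensity above φ contribute runoff: 21.5, 29.1 mm/h.
Σ(I−φ)·Δt = d  ⇒  (21.5+29.1 − 2φ)·1 = 35.1
φ = (50.60 − 35.1/1) / 2 = 7.75 mm/h.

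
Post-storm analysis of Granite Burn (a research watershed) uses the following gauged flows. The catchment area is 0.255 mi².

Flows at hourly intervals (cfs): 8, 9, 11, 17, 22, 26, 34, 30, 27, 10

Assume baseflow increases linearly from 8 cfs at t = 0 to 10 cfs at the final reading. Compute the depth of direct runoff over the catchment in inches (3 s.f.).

Direct runoff: 0.00, 0.78, 2.56, 8.33, 13.11, 16.89, 24.67, 20.44, 17.22, 0.00 cfs; ΣQ_DR = 104.0 cfs.
V = ΣQ_DR · Δt = 104.0 × 3600 s = 3.744 × 10^5 ft³.
Over A = 0.255 mi², depth = V / A = 0.632 in.

d ≈ 0.632 in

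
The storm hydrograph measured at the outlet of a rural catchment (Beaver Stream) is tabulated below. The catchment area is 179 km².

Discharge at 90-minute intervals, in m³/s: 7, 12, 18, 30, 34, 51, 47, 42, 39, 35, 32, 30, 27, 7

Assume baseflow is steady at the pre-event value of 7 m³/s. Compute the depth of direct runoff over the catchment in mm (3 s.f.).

Direct runoff: 0.0, 5.0, 11.0, 23.0, 27.0, 44.0, 40.0, 35.0, 32.0, 28.0, 25.0, 23.0, 20.0, 0.0 m³/s; ΣQ_DR = 313.0 m³/s.
V = ΣQ_DR · Δt = 313.0 × 5400 s = 1.690 × 10^6 m³.
Over A = 179 km², depth = V / A = 9.44 mm.

d ≈ 9.44 mm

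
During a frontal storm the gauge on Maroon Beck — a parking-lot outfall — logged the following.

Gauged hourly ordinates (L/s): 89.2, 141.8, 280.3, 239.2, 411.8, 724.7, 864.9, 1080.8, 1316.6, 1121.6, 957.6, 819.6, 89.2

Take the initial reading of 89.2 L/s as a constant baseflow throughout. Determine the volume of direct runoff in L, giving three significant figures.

V ≈ 2.51 × 10^7 L

Direct-runoff ordinates (Q − Q_b): 0.0, 52.6, 191.1, 150.0, 322.6, 635.5, 775.7, 991.6, 1227.4, 1032.4, 868.4, 730.4, 0.0 L/s.
ΣQ_DR = 6978 L/s.
With Δt = 1 h = 3600 s, V = ΣQ_DR · Δt = 6978 × 3600 = 2.51 × 10^7 L.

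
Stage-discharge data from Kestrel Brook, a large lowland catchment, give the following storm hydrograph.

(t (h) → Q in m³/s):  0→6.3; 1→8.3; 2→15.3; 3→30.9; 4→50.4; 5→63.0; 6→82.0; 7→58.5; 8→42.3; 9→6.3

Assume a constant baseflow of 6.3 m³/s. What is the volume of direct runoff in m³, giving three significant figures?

Direct-runoff ordinates (Q − Q_b): 0.0, 2.0, 9.0, 24.6, 44.1, 56.7, 75.7, 52.2, 36.0, 0.0 m³/s.
ΣQ_DR = 300.3 m³/s.
With Δt = 1 h = 3600 s, V = ΣQ_DR · Δt = 300.3 × 3600 = 1.08 × 10^6 m³.

V ≈ 1.08 × 10^6 m³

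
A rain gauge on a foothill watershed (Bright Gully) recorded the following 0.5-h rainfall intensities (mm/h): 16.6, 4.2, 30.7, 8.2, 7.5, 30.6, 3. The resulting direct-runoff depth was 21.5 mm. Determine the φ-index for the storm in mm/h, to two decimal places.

φ ≈ 11.63 mm/h

Only the 3 blocks with intensity above φ contribute runoff: 16.6, 30.7, 30.6 mm/h.
Σ(I−φ)·Δt = d  ⇒  (16.6+30.7+30.6 − 3φ)·0.5 = 21.5
φ = (77.90 − 21.5/0.5) / 3 = 11.63 mm/h.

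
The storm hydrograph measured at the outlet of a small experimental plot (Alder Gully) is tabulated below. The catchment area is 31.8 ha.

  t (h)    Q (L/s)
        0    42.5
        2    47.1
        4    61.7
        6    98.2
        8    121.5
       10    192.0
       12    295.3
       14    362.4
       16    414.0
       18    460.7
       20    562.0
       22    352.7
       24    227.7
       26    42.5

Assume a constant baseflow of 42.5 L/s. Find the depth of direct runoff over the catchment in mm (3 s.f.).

Direct runoff: 0.0, 4.6, 19.2, 55.7, 79.0, 149.5, 252.8, 319.9, 371.5, 418.2, 519.5, 310.2, 185.2, 0.0 L/s; ΣQ_DR = 2685 L/s.
V = ΣQ_DR · Δt = 2685 × 7200 s = 1.933 × 10^7 L.
Over A = 31.8 ha, depth = V / A = 60.8 mm.

d ≈ 60.8 mm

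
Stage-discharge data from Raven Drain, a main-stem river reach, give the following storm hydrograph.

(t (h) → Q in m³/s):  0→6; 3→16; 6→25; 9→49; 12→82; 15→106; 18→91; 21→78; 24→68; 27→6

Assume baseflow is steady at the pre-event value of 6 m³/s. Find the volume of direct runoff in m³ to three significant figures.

V ≈ 5.04 × 10^6 m³

Direct-runoff ordinates (Q − Q_b): 0.0, 10.0, 19.0, 43.0, 76.0, 100.0, 85.0, 72.0, 62.0, 0.0 m³/s.
ΣQ_DR = 467.0 m³/s.
With Δt = 3 h = 10800 s, V = ΣQ_DR · Δt = 467.0 × 10800 = 5.04 × 10^6 m³.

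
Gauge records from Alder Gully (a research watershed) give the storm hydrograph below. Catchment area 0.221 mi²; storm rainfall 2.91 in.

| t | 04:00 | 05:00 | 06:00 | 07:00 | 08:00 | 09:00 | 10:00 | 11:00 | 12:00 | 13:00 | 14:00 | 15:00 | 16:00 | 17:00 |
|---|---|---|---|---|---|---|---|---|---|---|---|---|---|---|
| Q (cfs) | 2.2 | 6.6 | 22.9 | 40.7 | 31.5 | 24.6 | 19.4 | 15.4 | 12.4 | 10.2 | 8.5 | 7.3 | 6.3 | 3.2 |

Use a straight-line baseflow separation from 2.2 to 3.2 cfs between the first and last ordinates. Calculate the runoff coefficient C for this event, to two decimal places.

ΣQ_DR = 173.4 cfs; V = ΣQ_DR·Δt = 6.242 × 10^5 ft³.
Runoff depth d = V / A = 1.216 in.
C = d / P = 1.216 / 2.91 = 0.42.

C ≈ 0.42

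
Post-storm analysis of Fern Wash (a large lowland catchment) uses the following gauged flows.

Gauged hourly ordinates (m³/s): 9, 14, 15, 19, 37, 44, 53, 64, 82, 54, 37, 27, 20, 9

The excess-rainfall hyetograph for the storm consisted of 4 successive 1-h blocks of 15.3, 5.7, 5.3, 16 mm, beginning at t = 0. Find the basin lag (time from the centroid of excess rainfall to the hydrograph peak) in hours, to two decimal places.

Centroid of excess rainfall: t_c = Σ P_i·t̄_i / ΣP_i = 2.0201 h (block centres at 0.5, 1.5, 2.5, 3.5 h).
Hydrograph peak occurs at t = 8 h, so basin lag t_L = 8 − 2.0201 = 5.98 h.

t_L ≈ 5.98 h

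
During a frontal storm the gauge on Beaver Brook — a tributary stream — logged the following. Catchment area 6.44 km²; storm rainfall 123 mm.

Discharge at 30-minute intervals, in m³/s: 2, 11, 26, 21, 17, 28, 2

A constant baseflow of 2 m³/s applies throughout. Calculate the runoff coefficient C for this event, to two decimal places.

C ≈ 0.21

ΣQ_DR = 93.00 m³/s; V = ΣQ_DR·Δt = 1.674 × 10^5 m³.
Runoff depth d = V / A = 25.99 mm.
C = d / P = 25.99 / 123 = 0.21.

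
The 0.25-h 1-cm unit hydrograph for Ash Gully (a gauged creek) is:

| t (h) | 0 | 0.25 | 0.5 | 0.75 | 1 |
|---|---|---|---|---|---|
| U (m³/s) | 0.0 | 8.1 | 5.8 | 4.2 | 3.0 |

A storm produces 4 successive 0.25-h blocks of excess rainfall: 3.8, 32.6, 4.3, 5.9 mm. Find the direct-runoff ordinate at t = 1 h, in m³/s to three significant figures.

By discrete convolution, Q_j = Σ (P_i / 10 mm) · U_{j−i}.
At t = 1 h (j=4): Q = (3.8/10)·3.0 + (32.6/10)·4.2 + (4.3/10)·5.8 + (5.9/10)·8.1 = 22.1 m³/s.

Q ≈ 22.1 m³/s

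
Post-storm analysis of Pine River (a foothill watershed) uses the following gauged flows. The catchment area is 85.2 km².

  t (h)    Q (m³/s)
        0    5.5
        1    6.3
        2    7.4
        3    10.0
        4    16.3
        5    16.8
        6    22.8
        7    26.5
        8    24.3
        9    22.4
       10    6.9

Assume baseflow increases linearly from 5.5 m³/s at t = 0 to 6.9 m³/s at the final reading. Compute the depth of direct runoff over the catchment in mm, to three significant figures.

Direct runoff: 0.00, 0.66, 1.62, 4.08, 10.24, 10.60, 16.46, 20.02, 17.68, 15.64, 0.00 m³/s; ΣQ_DR = 97.00 m³/s.
V = ΣQ_DR · Δt = 97.00 × 3600 s = 3.492 × 10^5 m³.
Over A = 85.2 km², depth = V / A = 4.10 mm.

d ≈ 4.10 mm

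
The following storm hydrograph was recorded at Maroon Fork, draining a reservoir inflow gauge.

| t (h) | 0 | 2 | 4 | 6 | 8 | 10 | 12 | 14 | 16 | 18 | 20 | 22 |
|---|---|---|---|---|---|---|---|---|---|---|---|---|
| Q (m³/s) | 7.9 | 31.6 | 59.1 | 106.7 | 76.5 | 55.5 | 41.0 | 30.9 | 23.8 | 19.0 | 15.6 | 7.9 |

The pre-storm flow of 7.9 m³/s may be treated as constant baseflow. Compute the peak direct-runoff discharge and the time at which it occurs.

Subtracting baseflow gives direct-runoff ordinates: 0.0, 23.7, 51.2, 98.8, 68.6, 47.6, 33.1, 23.0, 15.9, 11.1, 7.7, 0.0 m³/s.
The maximum is 98.8 m³/s, occurring at the reading for t = 6 h.

Q_p = 98.8 m³/s at t = 6 h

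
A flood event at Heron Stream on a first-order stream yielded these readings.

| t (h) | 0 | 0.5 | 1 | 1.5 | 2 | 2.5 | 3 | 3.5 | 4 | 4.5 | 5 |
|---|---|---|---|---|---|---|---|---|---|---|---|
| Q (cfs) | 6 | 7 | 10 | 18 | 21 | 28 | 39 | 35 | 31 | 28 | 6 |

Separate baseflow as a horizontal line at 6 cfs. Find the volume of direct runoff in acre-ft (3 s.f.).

V ≈ 6.74 acre-ft

Direct-runoff ordinates (Q − Q_b): 0.0, 1.0, 4.0, 12.0, 15.0, 22.0, 33.0, 29.0, 25.0, 22.0, 0.0 cfs.
ΣQ_DR = 163.0 cfs.
With Δt = 0.5 h = 1800 s, V = ΣQ_DR · Δt = 163.0 × 1800 = 2.93 × 10^5 ft³ = 6.74 acre-ft.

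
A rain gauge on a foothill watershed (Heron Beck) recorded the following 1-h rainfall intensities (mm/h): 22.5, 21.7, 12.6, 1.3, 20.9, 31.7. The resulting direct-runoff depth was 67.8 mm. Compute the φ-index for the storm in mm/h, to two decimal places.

φ ≈ 8.32 mm/h

Only the 5 blocks with intensity above φ contribute runoff: 22.5, 21.7, 12.6, 20.9, 31.7 mm/h.
Σ(I−φ)·Δt = d  ⇒  (22.5+21.7+12.6+20.9+31.7 − 5φ)·1 = 67.8
φ = (109.4 − 67.8/1) / 5 = 8.32 mm/h.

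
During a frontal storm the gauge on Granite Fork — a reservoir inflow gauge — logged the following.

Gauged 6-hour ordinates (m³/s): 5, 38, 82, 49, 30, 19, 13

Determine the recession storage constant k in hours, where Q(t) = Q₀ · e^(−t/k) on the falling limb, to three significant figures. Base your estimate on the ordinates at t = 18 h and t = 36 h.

On the falling limb, Q drops from 49 to 13 m³/s between t = 18 h and t = 36 h (Δt = 18 h).
k = −Δt / ln(Q₂/Q₁) = −18 / ln(13/49) = 13.6 h.

k ≈ 13.6 h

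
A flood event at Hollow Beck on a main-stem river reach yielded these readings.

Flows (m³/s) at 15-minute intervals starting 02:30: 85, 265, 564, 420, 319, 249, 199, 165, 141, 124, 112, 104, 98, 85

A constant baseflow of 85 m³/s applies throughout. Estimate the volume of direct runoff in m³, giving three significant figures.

V ≈ 1.57 × 10^6 m³

Direct-runoff ordinates (Q − Q_b): 0.0, 180.0, 479.0, 335.0, 234.0, 164.0, 114.0, 80.0, 56.0, 39.0, 27.0, 19.0, 13.0, 0.0 m³/s.
ΣQ_DR = 1740 m³/s.
With Δt = 0.25 h = 900 s, V = ΣQ_DR · Δt = 1740 × 900 = 1.57 × 10^6 m³.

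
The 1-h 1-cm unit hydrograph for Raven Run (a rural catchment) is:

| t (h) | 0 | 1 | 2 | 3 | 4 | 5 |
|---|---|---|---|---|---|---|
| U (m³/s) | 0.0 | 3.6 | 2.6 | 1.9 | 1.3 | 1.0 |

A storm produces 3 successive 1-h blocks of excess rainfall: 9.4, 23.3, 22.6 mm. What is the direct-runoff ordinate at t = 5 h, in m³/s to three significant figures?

Q ≈ 8.26 m³/s

By discrete convolution, Q_j = Σ (P_i / 10 mm) · U_{j−i}.
At t = 5 h (j=5): Q = (9.4/10)·1.0 + (23.3/10)·1.3 + (22.6/10)·1.9 = 8.26 m³/s.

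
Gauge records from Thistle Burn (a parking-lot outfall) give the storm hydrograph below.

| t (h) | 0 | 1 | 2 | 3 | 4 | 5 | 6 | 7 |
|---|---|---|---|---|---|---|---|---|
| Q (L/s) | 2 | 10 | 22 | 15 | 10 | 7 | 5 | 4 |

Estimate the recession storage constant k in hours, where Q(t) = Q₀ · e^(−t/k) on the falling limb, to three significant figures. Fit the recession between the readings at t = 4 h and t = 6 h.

k ≈ 2.89 h

On the falling limb, Q drops from 10 to 5 L/s between t = 4 h and t = 6 h (Δt = 2 h).
k = −Δt / ln(Q₂/Q₁) = −2 / ln(5/10) = 2.89 h.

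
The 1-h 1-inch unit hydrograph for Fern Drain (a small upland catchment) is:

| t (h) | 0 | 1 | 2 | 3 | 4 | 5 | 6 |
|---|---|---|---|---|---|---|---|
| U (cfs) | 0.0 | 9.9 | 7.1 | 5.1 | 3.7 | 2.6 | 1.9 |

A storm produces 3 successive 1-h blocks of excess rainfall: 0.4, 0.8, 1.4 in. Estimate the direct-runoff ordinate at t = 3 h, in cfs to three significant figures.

By discrete convolution, Q_j = Σ (P_i / 1 in) · U_{j−i}.
At t = 3 h (j=3): Q = (0.4/1)·5.1 + (0.8/1)·7.1 + (1.4/1)·9.9 = 21.6 cfs.

Q ≈ 21.6 cfs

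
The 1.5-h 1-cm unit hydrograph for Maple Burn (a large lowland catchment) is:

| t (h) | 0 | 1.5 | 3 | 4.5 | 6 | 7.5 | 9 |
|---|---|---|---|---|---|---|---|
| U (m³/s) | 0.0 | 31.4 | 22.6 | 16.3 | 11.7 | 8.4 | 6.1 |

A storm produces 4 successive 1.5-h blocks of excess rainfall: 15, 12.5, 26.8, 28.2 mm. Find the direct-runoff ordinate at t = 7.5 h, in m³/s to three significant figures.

Q ≈ 135 m³/s

By discrete convolution, Q_j = Σ (P_i / 10 mm) · U_{j−i}.
At t = 7.5 h (j=5): Q = (15/10)·8.4 + (12.5/10)·11.7 + (26.8/10)·16.3 + (28.2/10)·22.6 = 135 m³/s.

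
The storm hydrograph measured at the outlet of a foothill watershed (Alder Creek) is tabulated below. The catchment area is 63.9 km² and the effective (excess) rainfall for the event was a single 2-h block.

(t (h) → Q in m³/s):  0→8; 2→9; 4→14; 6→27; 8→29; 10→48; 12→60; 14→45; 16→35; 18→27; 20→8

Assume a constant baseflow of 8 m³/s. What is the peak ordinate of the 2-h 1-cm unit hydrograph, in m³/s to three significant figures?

U_p ≈ 20.8 m³/s

Direct runoff: 0.0, 1.0, 6.0, 19.0, 21.0, 40.0, 52.0, 37.0, 27.0, 19.0, 0.0 m³/s; ΣQ_DR = 222.0 m³/s, peak = 52.0 m³/s.
Runoff depth d = ΣQ_DR·Δt / A = 222.0 × 7200 / (63.9 km²) = 25.01 mm.
The 1-cm UH is the DRH scaled by (10 mm)/d, so U_p = 52.0 × 10/25.01 = 20.8 m³/s.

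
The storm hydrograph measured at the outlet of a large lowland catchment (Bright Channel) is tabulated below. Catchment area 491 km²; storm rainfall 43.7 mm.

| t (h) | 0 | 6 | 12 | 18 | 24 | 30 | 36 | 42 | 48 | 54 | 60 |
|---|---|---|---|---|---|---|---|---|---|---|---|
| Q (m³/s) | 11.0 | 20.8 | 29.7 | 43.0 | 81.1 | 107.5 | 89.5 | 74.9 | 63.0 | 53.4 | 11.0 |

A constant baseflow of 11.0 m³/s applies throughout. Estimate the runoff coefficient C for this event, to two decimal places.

C ≈ 0.47

ΣQ_DR = 463.9 m³/s; V = ΣQ_DR·Δt = 1.002 × 10^7 m³.
Runoff depth d = V / A = 20.41 mm.
C = d / P = 20.41 / 43.7 = 0.47.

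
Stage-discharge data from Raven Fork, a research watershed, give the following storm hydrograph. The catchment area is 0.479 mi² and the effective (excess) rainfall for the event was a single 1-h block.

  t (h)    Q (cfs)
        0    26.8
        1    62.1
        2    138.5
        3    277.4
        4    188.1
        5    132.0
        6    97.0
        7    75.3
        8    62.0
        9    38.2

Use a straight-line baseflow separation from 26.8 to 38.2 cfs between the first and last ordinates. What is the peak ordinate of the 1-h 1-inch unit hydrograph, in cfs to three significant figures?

Direct runoff: 0.00, 34.03, 109.17, 246.80, 156.23, 98.87, 62.60, 39.63, 25.07, 0.00 cfs; ΣQ_DR = 772.4 cfs, peak = 246.80 cfs.
Runoff depth d = ΣQ_DR·Δt / A = 772.4 × 3600 / (0.479 mi²) = 2.499 in.
The 1-inch UH is the DRH scaled by (1 in)/d, so U_p = 246.80 × 1/2.499 = 98.8 cfs.

U_p ≈ 98.8 cfs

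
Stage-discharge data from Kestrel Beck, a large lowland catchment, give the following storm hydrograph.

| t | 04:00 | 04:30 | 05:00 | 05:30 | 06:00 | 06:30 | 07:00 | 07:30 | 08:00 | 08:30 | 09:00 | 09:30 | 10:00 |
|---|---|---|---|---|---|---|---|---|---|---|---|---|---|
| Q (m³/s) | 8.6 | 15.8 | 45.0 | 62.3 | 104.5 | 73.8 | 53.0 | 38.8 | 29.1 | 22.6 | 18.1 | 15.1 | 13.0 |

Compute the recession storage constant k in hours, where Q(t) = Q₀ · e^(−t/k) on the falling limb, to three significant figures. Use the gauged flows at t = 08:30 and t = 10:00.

k ≈ 2.71 h

On the falling limb, Q drops from 22.6 to 13.0 m³/s between t = 08:30 and t = 10:00 (Δt = 1.5 h).
k = −Δt / ln(Q₂/Q₁) = −1.5 / ln(13.0/22.6) = 2.71 h.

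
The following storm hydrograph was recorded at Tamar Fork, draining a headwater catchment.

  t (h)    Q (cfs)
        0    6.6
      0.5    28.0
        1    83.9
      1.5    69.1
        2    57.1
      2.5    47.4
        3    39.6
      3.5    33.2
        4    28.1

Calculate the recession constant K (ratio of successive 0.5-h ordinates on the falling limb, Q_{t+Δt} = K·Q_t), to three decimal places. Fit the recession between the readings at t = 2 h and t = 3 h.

K ≈ 0.833

Using the recession-limb readings at t = 2 h and t = 3 h: Q falls from 57.1 to 39.6 cfs over 2 intervals.
K = (Q₂/Q₁)^(1/2) = (39.6/57.1)^(1/2) = 0.833.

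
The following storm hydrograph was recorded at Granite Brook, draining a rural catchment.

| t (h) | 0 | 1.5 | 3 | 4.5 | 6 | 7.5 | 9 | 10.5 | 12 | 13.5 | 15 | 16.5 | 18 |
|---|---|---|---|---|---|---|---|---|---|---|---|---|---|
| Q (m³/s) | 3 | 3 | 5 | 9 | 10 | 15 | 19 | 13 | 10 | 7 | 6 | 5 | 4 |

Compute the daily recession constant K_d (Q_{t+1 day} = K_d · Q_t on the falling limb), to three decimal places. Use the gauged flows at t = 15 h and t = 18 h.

K_d ≈ 0.039

Between t = 15 h and t = 18 h the flow falls from 6 to 4 m³/s over 2×1.5 h = 3 h.
Per-interval ratio K = (4/6)^(1/2) = 0.8165; K_d = K^(24/1.5) = 0.039.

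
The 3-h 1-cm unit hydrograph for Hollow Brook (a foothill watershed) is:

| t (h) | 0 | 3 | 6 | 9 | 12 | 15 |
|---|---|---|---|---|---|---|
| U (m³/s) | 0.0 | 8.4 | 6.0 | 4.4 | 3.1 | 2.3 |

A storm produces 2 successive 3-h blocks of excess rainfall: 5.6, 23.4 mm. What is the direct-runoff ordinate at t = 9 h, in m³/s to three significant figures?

Q ≈ 16.5 m³/s

By discrete convolution, Q_j = Σ (P_i / 10 mm) · U_{j−i}.
At t = 9 h (j=3): Q = (5.6/10)·4.4 + (23.4/10)·6.0 = 16.5 m³/s.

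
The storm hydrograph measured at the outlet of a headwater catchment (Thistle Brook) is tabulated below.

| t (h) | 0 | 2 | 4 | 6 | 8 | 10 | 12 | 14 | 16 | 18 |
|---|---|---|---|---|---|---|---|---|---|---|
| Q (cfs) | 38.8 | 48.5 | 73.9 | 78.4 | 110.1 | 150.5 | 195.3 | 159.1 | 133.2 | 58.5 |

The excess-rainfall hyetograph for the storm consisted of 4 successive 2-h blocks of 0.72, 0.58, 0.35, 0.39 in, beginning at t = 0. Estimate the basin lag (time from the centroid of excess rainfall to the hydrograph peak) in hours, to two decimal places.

t_L ≈ 8.60 h

Centroid of excess rainfall: t_c = Σ P_i·t̄_i / ΣP_i = 3.4020 h (block centres at 1, 3, 5, 7 h).
Hydrograph peak occurs at t = 12 h, so basin lag t_L = 12 − 3.4020 = 8.60 h.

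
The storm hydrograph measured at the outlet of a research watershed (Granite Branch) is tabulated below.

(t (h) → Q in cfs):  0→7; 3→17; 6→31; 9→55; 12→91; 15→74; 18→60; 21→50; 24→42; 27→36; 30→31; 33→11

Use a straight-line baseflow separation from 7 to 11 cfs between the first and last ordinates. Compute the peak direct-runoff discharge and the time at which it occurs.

Q_p = 82.55 cfs at t = 12 h

Subtracting baseflow gives direct-runoff ordinates: 0.00, 9.64, 23.27, 46.91, 82.55, 65.18, 50.82, 40.45, 32.09, 25.73, 20.36, 0.00 cfs.
The maximum is 82.55 cfs, occurring at the reading for t = 12 h.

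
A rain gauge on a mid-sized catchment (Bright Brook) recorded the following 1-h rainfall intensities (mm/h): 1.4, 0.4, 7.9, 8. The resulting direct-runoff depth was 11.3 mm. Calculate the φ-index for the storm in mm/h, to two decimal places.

Only the 2 blocks with intensity above φ contribute runoff: 7.9, 8 mm/h.
Σ(I−φ)·Δt = d  ⇒  (7.9+8 − 2φ)·1 = 11.3
φ = (15.90 − 11.3/1) / 2 = 2.30 mm/h.

φ ≈ 2.30 mm/h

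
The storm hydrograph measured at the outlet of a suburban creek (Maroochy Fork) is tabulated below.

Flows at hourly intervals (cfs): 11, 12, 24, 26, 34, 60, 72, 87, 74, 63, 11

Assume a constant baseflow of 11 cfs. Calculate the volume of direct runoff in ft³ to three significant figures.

V ≈ 1.27 × 10^6 ft³

Direct-runoff ordinates (Q − Q_b): 0.0, 1.0, 13.0, 15.0, 23.0, 49.0, 61.0, 76.0, 63.0, 52.0, 0.0 cfs.
ΣQ_DR = 353.0 cfs.
With Δt = 1 h = 3600 s, V = ΣQ_DR · Δt = 353.0 × 3600 = 1.27 × 10^6 ft³.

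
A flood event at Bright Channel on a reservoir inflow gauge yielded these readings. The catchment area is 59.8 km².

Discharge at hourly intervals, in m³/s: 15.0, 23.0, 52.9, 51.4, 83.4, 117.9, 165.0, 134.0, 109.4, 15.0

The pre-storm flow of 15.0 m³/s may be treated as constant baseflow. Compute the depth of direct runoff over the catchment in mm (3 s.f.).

Direct runoff: 0.0, 8.0, 37.9, 36.4, 68.4, 102.9, 150.0, 119.0, 94.4, 0.0 m³/s; ΣQ_DR = 617.0 m³/s.
V = ΣQ_DR · Δt = 617.0 × 3600 s = 2.221 × 10^6 m³.
Over A = 59.8 km², depth = V / A = 37.1 mm.

d ≈ 37.1 mm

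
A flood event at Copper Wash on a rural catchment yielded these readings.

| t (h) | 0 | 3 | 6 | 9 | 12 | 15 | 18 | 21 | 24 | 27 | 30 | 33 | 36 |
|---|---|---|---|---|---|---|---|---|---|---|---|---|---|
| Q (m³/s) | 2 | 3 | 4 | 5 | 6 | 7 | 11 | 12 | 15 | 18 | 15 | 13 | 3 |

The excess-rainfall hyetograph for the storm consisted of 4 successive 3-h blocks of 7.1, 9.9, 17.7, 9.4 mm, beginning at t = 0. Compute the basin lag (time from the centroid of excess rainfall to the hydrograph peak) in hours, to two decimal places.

Centroid of excess rainfall: t_c = Σ P_i·t̄_i / ΣP_i = 6.5000 h (block centres at 1.5, 4.5, 7.5, 10.5 h).
Hydrograph peak occurs at t = 27 h, so basin lag t_L = 27 − 6.5000 = 20.50 h.

t_L ≈ 20.50 h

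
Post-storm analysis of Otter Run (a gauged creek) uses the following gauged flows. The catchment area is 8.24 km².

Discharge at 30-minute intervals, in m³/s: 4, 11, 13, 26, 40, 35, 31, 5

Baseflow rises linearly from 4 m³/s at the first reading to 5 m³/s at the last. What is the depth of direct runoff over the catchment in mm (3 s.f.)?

d ≈ 28.2 mm

Direct runoff: 0.00, 6.86, 8.71, 21.57, 35.43, 30.29, 26.14, 0.00 m³/s; ΣQ_DR = 129.0 m³/s.
V = ΣQ_DR · Δt = 129.0 × 1800 s = 2.322 × 10^5 m³.
Over A = 8.24 km², depth = V / A = 28.2 mm.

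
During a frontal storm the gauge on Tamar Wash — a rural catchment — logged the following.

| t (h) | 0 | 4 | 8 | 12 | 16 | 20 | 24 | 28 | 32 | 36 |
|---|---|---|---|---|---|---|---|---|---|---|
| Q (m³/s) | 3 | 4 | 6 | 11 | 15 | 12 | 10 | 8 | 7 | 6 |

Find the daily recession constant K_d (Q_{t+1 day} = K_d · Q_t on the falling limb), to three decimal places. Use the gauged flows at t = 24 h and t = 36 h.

K_d ≈ 0.360

Between t = 24 h and t = 36 h the flow falls from 10 to 6 m³/s over 3×4 h = 12 h.
Per-interval ratio K = (6/10)^(1/3) = 0.8434; K_d = K^(24/4) = 0.360.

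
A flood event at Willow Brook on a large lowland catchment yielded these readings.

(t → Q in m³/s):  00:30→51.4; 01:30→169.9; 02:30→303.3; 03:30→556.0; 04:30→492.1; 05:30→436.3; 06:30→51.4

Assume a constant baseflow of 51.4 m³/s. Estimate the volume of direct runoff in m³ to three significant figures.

Direct-runoff ordinates (Q − Q_b): 0.0, 118.5, 251.9, 504.6, 440.7, 384.9, 0.0 m³/s.
ΣQ_DR = 1701 m³/s.
With Δt = 1 h = 3600 s, V = ΣQ_DR · Δt = 1701 × 3600 = 6.12 × 10^6 m³.

V ≈ 6.12 × 10^6 m³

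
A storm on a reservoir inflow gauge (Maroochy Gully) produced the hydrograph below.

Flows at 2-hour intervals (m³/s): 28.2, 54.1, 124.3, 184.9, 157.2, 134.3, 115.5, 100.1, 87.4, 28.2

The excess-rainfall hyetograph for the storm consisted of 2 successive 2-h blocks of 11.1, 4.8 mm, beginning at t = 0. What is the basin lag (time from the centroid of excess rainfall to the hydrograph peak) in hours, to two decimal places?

t_L ≈ 4.40 h

Centroid of excess rainfall: t_c = Σ P_i·t̄_i / ΣP_i = 1.6038 h (block centres at 1, 3 h).
Hydrograph peak occurs at t = 6 h, so basin lag t_L = 6 − 1.6038 = 4.40 h.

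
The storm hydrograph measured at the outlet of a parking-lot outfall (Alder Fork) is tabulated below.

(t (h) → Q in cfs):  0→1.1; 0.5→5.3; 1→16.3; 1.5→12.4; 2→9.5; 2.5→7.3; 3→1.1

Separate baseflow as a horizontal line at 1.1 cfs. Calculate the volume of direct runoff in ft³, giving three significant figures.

Direct-runoff ordinates (Q − Q_b): 0.0, 4.2, 15.2, 11.3, 8.4, 6.2, 0.0 cfs.
ΣQ_DR = 45.30 cfs.
With Δt = 0.5 h = 1800 s, V = ΣQ_DR · Δt = 45.30 × 1800 = 81500 ft³.

V ≈ 81500 ft³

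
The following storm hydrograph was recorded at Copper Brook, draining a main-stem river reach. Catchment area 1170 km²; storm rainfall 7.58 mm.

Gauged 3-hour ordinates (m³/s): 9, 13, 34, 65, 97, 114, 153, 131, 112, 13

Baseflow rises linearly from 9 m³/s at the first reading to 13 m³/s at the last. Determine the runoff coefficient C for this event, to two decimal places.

C ≈ 0.77

ΣQ_DR = 631.0 m³/s; V = ΣQ_DR·Δt = 6.815 × 10^6 m³.
Runoff depth d = V / A = 5.825 mm.
C = d / P = 5.825 / 7.58 = 0.77.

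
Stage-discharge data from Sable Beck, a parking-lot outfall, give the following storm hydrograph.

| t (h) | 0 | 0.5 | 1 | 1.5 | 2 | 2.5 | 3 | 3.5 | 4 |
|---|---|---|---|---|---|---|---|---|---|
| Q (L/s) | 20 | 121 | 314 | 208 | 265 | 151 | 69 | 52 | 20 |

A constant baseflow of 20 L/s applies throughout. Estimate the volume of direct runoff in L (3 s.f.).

V ≈ 1.87 × 10^6 L

Direct-runoff ordinates (Q − Q_b): 0.0, 101.0, 294.0, 188.0, 245.0, 131.0, 49.0, 32.0, 0.0 L/s.
ΣQ_DR = 1040 L/s.
With Δt = 0.5 h = 1800 s, V = ΣQ_DR · Δt = 1040 × 1800 = 1.87 × 10^6 L.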